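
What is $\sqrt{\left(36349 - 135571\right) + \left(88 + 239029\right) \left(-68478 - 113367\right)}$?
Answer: $i \sqrt{43482330087} \approx 2.0852 \cdot 10^{5} i$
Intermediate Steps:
$\sqrt{\left(36349 - 135571\right) + \left(88 + 239029\right) \left(-68478 - 113367\right)} = \sqrt{\left(36349 - 135571\right) + 239117 \left(-181845\right)} = \sqrt{-99222 - 43482230865} = \sqrt{-43482330087} = i \sqrt{43482330087}$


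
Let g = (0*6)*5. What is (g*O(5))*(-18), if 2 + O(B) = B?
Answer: 0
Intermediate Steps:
O(B) = -2 + B
g = 0 (g = 0*5 = 0)
(g*O(5))*(-18) = (0*(-2 + 5))*(-18) = (0*3)*(-18) = 0*(-18) = 0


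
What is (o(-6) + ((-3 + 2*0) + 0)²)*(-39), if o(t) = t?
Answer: -117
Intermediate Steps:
(o(-6) + ((-3 + 2*0) + 0)²)*(-39) = (-6 + ((-3 + 2*0) + 0)²)*(-39) = (-6 + ((-3 + 0) + 0)²)*(-39) = (-6 + (-3 + 0)²)*(-39) = (-6 + (-3)²)*(-39) = (-6 + 9)*(-39) = 3*(-39) = -117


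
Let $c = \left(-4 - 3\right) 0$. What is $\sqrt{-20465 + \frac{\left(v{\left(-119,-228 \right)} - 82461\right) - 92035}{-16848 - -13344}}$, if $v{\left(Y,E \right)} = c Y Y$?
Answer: $\frac{i \sqrt{979133451}}{219} \approx 142.88 i$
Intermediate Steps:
$c = 0$ ($c = \left(-7\right) 0 = 0$)
$v{\left(Y,E \right)} = 0$ ($v{\left(Y,E \right)} = 0 Y Y = 0 Y = 0$)
$\sqrt{-20465 + \frac{\left(v{\left(-119,-228 \right)} - 82461\right) - 92035}{-16848 - -13344}} = \sqrt{-20465 + \frac{\left(0 - 82461\right) - 92035}{-16848 - -13344}} = \sqrt{-20465 + \frac{-82461 - 92035}{-16848 + 13344}} = \sqrt{-20465 - \frac{174496}{-3504}} = \sqrt{-20465 - - \frac{10906}{219}} = \sqrt{-20465 + \frac{10906}{219}} = \sqrt{- \frac{4470929}{219}} = \frac{i \sqrt{979133451}}{219}$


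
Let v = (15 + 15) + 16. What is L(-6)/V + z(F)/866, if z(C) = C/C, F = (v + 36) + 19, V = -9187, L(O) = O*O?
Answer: -21989/7955942 ≈ -0.0027638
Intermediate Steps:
v = 46 (v = 30 + 16 = 46)
L(O) = O**2
F = 101 (F = (46 + 36) + 19 = 82 + 19 = 101)
z(C) = 1
L(-6)/V + z(F)/866 = (-6)**2/(-9187) + 1/866 = 36*(-1/9187) + 1*(1/866) = -36/9187 + 1/866 = -21989/7955942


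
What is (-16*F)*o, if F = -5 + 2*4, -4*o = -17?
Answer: -204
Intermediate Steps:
o = 17/4 (o = -¼*(-17) = 17/4 ≈ 4.2500)
F = 3 (F = -5 + 8 = 3)
(-16*F)*o = -16*3*(17/4) = -48*17/4 = -204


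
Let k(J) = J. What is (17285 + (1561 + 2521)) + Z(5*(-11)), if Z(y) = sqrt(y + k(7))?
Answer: 21367 + 4*I*sqrt(3) ≈ 21367.0 + 6.9282*I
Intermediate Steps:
Z(y) = sqrt(7 + y) (Z(y) = sqrt(y + 7) = sqrt(7 + y))
(17285 + (1561 + 2521)) + Z(5*(-11)) = (17285 + (1561 + 2521)) + sqrt(7 + 5*(-11)) = (17285 + 4082) + sqrt(7 - 55) = 21367 + sqrt(-48) = 21367 + 4*I*sqrt(3)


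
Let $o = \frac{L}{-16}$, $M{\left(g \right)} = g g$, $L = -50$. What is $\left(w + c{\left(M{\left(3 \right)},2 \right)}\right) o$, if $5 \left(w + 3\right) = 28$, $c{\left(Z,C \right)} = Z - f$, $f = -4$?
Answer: $\frac{195}{4} \approx 48.75$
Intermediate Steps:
$M{\left(g \right)} = g^{2}$
$c{\left(Z,C \right)} = 4 + Z$ ($c{\left(Z,C \right)} = Z - -4 = Z + 4 = 4 + Z$)
$o = \frac{25}{8}$ ($o = - \frac{50}{-16} = \left(-50\right) \left(- \frac{1}{16}\right) = \frac{25}{8} \approx 3.125$)
$w = \frac{13}{5}$ ($w = -3 + \frac{1}{5} \cdot 28 = -3 + \frac{28}{5} = \frac{13}{5} \approx 2.6$)
$\left(w + c{\left(M{\left(3 \right)},2 \right)}\right) o = \left(\frac{13}{5} + \left(4 + 3^{2}\right)\right) \frac{25}{8} = \left(\frac{13}{5} + \left(4 + 9\right)\right) \frac{25}{8} = \left(\frac{13}{5} + 13\right) \frac{25}{8} = \frac{78}{5} \cdot \frac{25}{8} = \frac{195}{4}$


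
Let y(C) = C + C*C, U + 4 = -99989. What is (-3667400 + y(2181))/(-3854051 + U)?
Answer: -545771/1977022 ≈ -0.27606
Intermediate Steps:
U = -99993 (U = -4 - 99989 = -99993)
y(C) = C + C²
(-3667400 + y(2181))/(-3854051 + U) = (-3667400 + 2181*(1 + 2181))/(-3854051 - 99993) = (-3667400 + 2181*2182)/(-3954044) = (-3667400 + 4758942)*(-1/3954044) = 1091542*(-1/3954044) = -545771/1977022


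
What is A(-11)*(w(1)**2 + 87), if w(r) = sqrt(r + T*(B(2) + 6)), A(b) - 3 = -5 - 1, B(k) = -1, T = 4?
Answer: -324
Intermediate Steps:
A(b) = -3 (A(b) = 3 + (-5 - 1) = 3 - 6 = -3)
w(r) = sqrt(20 + r) (w(r) = sqrt(r + 4*(-1 + 6)) = sqrt(r + 4*5) = sqrt(r + 20) = sqrt(20 + r))
A(-11)*(w(1)**2 + 87) = -3*((sqrt(20 + 1))**2 + 87) = -3*((sqrt(21))**2 + 87) = -3*(21 + 87) = -3*108 = -324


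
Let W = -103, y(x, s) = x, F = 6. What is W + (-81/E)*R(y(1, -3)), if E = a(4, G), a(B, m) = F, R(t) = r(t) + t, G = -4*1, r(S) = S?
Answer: -130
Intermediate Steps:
G = -4
R(t) = 2*t (R(t) = t + t = 2*t)
a(B, m) = 6
E = 6
W + (-81/E)*R(y(1, -3)) = -103 + (-81/6)*(2*1) = -103 - 81*⅙*2 = -103 - 27/2*2 = -103 - 27 = -130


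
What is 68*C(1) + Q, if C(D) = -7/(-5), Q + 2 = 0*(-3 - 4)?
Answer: 466/5 ≈ 93.200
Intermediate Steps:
Q = -2 (Q = -2 + 0*(-3 - 4) = -2 + 0*(-7) = -2 + 0 = -2)
C(D) = 7/5 (C(D) = -7*(-1/5) = 7/5)
68*C(1) + Q = 68*(7/5) - 2 = 476/5 - 2 = 466/5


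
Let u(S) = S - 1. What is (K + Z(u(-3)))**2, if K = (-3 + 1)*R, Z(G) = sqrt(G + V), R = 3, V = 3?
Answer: (6 - I)**2 ≈ 35.0 - 12.0*I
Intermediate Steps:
u(S) = -1 + S
Z(G) = sqrt(3 + G) (Z(G) = sqrt(G + 3) = sqrt(3 + G))
K = -6 (K = (-3 + 1)*3 = -2*3 = -6)
(K + Z(u(-3)))**2 = (-6 + sqrt(3 + (-1 - 3)))**2 = (-6 + sqrt(3 - 4))**2 = (-6 + sqrt(-1))**2 = (-6 + I)**2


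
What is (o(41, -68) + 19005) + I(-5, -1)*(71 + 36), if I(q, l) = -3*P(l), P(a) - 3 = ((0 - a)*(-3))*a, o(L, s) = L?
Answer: 17120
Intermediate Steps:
P(a) = 3 + 3*a² (P(a) = 3 + ((0 - a)*(-3))*a = 3 + (-a*(-3))*a = 3 + (3*a)*a = 3 + 3*a²)
I(q, l) = -9 - 9*l² (I(q, l) = -3*(3 + 3*l²) = -9 - 9*l²)
(o(41, -68) + 19005) + I(-5, -1)*(71 + 36) = (41 + 19005) + (-9 - 9*(-1)²)*(71 + 36) = 19046 + (-9 - 9*1)*107 = 19046 + (-9 - 9)*107 = 19046 - 18*107 = 19046 - 1926 = 17120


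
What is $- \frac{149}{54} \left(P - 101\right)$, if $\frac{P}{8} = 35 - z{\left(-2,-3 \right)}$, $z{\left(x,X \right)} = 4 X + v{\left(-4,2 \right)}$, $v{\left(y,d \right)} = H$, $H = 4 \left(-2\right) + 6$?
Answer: $- \frac{14453}{18} \approx -802.94$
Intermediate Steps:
$H = -2$ ($H = -8 + 6 = -2$)
$v{\left(y,d \right)} = -2$
$z{\left(x,X \right)} = -2 + 4 X$ ($z{\left(x,X \right)} = 4 X - 2 = -2 + 4 X$)
$P = 392$ ($P = 8 \left(35 - \left(-2 + 4 \left(-3\right)\right)\right) = 8 \left(35 - \left(-2 - 12\right)\right) = 8 \left(35 - -14\right) = 8 \left(35 + 14\right) = 8 \cdot 49 = 392$)
$- \frac{149}{54} \left(P - 101\right) = - \frac{149}{54} \left(392 - 101\right) = \left(-149\right) \frac{1}{54} \cdot 291 = \left(- \frac{149}{54}\right) 291 = - \frac{14453}{18}$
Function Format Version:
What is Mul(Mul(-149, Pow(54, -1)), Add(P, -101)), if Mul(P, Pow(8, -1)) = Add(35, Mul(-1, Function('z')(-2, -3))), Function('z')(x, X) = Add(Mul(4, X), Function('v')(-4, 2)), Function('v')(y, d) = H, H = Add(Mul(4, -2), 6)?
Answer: Rational(-14453, 18) ≈ -802.94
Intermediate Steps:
H = -2 (H = Add(-8, 6) = -2)
Function('v')(y, d) = -2
Function('z')(x, X) = Add(-2, Mul(4, X)) (Function('z')(x, X) = Add(Mul(4, X), -2) = Add(-2, Mul(4, X)))
P = 392 (P = Mul(8, Add(35, Mul(-1, Add(-2, Mul(4, -3))))) = Mul(8, Add(35, Mul(-1, Add(-2, -12)))) = Mul(8, Add(35, Mul(-1, -14))) = Mul(8, Add(35, 14)) = Mul(8, 49) = 392)
Mul(Mul(-149, Pow(54, -1)), Add(P, -101)) = Mul(Mul(-149, Pow(54, -1)), Add(392, -101)) = Mul(Mul(-149, Rational(1, 54)), 291) = Mul(Rational(-149, 54), 291) = Rational(-14453, 18)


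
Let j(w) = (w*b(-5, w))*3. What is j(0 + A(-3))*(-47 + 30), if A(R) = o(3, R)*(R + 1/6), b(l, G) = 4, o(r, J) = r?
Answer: 1734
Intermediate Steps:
A(R) = ½ + 3*R (A(R) = 3*(R + 1/6) = 3*(R + ⅙) = 3*(⅙ + R) = ½ + 3*R)
j(w) = 12*w (j(w) = (w*4)*3 = (4*w)*3 = 12*w)
j(0 + A(-3))*(-47 + 30) = (12*(0 + (½ + 3*(-3))))*(-47 + 30) = (12*(0 + (½ - 9)))*(-17) = (12*(0 - 17/2))*(-17) = (12*(-17/2))*(-17) = -102*(-17) = 1734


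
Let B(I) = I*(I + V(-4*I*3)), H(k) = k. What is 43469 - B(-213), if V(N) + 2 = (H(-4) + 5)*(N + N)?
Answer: 1086530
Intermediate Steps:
V(N) = -2 + 2*N (V(N) = -2 + (-4 + 5)*(N + N) = -2 + 1*(2*N) = -2 + 2*N)
B(I) = I*(-2 - 23*I) (B(I) = I*(I + (-2 + 2*(-4*I*3))) = I*(I + (-2 + 2*(-12*I))) = I*(I + (-2 - 24*I)) = I*(-2 - 23*I))
43469 - B(-213) = 43469 - (-213)*(-2 - 23*(-213)) = 43469 - (-213)*(-2 + 4899) = 43469 - (-213)*4897 = 43469 - 1*(-1043061) = 43469 + 1043061 = 1086530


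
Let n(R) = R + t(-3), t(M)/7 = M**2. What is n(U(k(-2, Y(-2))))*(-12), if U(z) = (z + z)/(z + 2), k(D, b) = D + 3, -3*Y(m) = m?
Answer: -764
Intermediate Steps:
Y(m) = -m/3
k(D, b) = 3 + D
t(M) = 7*M**2
U(z) = 2*z/(2 + z) (U(z) = (2*z)/(2 + z) = 2*z/(2 + z))
n(R) = 63 + R (n(R) = R + 7*(-3)**2 = R + 7*9 = R + 63 = 63 + R)
n(U(k(-2, Y(-2))))*(-12) = (63 + 2*(3 - 2)/(2 + (3 - 2)))*(-12) = (63 + 2*1/(2 + 1))*(-12) = (63 + 2*1/3)*(-12) = (63 + 2*1*(1/3))*(-12) = (63 + 2/3)*(-12) = (191/3)*(-12) = -764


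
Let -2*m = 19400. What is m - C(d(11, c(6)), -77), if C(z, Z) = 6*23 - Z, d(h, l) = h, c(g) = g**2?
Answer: -9915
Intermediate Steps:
m = -9700 (m = -1/2*19400 = -9700)
C(z, Z) = 138 - Z
m - C(d(11, c(6)), -77) = -9700 - (138 - 1*(-77)) = -9700 - (138 + 77) = -9700 - 1*215 = -9700 - 215 = -9915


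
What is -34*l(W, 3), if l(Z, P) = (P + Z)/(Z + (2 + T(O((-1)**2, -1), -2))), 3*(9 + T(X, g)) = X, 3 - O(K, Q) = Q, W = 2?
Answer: 510/11 ≈ 46.364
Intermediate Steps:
O(K, Q) = 3 - Q
T(X, g) = -9 + X/3
l(Z, P) = (P + Z)/(-17/3 + Z) (l(Z, P) = (P + Z)/(Z + (2 + (-9 + (3 - 1*(-1))/3))) = (P + Z)/(Z + (2 + (-9 + (3 + 1)/3))) = (P + Z)/(Z + (2 + (-9 + (1/3)*4))) = (P + Z)/(Z + (2 + (-9 + 4/3))) = (P + Z)/(Z + (2 - 23/3)) = (P + Z)/(Z - 17/3) = (P + Z)/(-17/3 + Z))
-34*l(W, 3) = -102*(3 + 2)/(-17 + 3*2) = -102*5/(-17 + 6) = -102*5/(-11) = -102*(-1)*5/11 = -34*(-15/11) = 510/11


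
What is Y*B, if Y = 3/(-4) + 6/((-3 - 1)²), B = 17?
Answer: -51/8 ≈ -6.3750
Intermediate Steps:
Y = -3/8 (Y = 3*(-¼) + 6/((-4)²) = -¾ + 6/16 = -¾ + 6*(1/16) = -¾ + 3/8 = -3/8 ≈ -0.37500)
Y*B = -3/8*17 = -51/8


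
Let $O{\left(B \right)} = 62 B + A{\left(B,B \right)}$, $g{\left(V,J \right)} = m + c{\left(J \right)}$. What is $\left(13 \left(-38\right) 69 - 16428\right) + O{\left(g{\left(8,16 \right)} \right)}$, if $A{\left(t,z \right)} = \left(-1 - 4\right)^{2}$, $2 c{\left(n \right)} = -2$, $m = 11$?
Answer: $-49869$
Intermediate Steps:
$c{\left(n \right)} = -1$ ($c{\left(n \right)} = \frac{1}{2} \left(-2\right) = -1$)
$A{\left(t,z \right)} = 25$ ($A{\left(t,z \right)} = \left(-5\right)^{2} = 25$)
$g{\left(V,J \right)} = 10$ ($g{\left(V,J \right)} = 11 - 1 = 10$)
$O{\left(B \right)} = 25 + 62 B$ ($O{\left(B \right)} = 62 B + 25 = 25 + 62 B$)
$\left(13 \left(-38\right) 69 - 16428\right) + O{\left(g{\left(8,16 \right)} \right)} = \left(13 \left(-38\right) 69 - 16428\right) + \left(25 + 62 \cdot 10\right) = \left(\left(-494\right) 69 - 16428\right) + \left(25 + 620\right) = \left(-34086 - 16428\right) + 645 = -50514 + 645 = -49869$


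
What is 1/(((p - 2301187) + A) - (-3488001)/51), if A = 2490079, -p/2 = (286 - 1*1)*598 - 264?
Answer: -17/1411813 ≈ -1.2041e-5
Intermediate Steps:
p = -340332 (p = -2*((286 - 1*1)*598 - 264) = -2*((286 - 1)*598 - 264) = -2*(285*598 - 264) = -2*(170430 - 264) = -2*170166 = -340332)
1/(((p - 2301187) + A) - (-3488001)/51) = 1/(((-340332 - 2301187) + 2490079) - (-3488001)/51) = 1/((-2641519 + 2490079) - (-3488001)/51) = 1/(-151440 - 16689*(-209/51)) = 1/(-151440 + 1162667/17) = 1/(-1411813/17) = -17/1411813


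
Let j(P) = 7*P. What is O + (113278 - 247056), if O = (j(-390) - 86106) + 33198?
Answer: -189416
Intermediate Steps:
O = -55638 (O = (7*(-390) - 86106) + 33198 = (-2730 - 86106) + 33198 = -88836 + 33198 = -55638)
O + (113278 - 247056) = -55638 + (113278 - 247056) = -55638 - 133778 = -189416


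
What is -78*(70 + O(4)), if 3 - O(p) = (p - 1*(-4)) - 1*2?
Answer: -5226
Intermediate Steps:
O(p) = 1 - p (O(p) = 3 - ((p - 1*(-4)) - 1*2) = 3 - ((p + 4) - 2) = 3 - ((4 + p) - 2) = 3 - (2 + p) = 3 + (-2 - p) = 1 - p)
-78*(70 + O(4)) = -78*(70 + (1 - 1*4)) = -78*(70 + (1 - 4)) = -78*(70 - 3) = -78*67 = -5226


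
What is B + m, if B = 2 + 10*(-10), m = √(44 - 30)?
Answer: -98 + √14 ≈ -94.258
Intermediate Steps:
m = √14 ≈ 3.7417
B = -98 (B = 2 - 100 = -98)
B + m = -98 + √14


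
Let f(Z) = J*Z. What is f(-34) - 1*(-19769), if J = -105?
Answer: 23339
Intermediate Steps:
f(Z) = -105*Z
f(-34) - 1*(-19769) = -105*(-34) - 1*(-19769) = 3570 + 19769 = 23339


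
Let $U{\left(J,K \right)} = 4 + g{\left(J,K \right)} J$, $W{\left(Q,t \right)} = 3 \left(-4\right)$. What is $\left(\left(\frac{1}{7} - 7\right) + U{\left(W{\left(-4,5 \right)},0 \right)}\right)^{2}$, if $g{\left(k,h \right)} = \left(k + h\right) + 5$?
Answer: $\frac{322624}{49} \approx 6584.2$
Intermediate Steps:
$W{\left(Q,t \right)} = -12$
$g{\left(k,h \right)} = 5 + h + k$ ($g{\left(k,h \right)} = \left(h + k\right) + 5 = 5 + h + k$)
$U{\left(J,K \right)} = 4 + J \left(5 + J + K\right)$ ($U{\left(J,K \right)} = 4 + \left(5 + K + J\right) J = 4 + \left(5 + J + K\right) J = 4 + J \left(5 + J + K\right)$)
$\left(\left(\frac{1}{7} - 7\right) + U{\left(W{\left(-4,5 \right)},0 \right)}\right)^{2} = \left(\left(\frac{1}{7} - 7\right) - \left(-4 + 12 \left(5 - 12 + 0\right)\right)\right)^{2} = \left(\left(\frac{1}{7} - 7\right) + \left(4 - -84\right)\right)^{2} = \left(- \frac{48}{7} + \left(4 + 84\right)\right)^{2} = \left(- \frac{48}{7} + 88\right)^{2} = \left(\frac{568}{7}\right)^{2} = \frac{322624}{49}$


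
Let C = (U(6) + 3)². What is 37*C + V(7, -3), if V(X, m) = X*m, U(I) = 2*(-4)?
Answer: 904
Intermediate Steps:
U(I) = -8
C = 25 (C = (-8 + 3)² = (-5)² = 25)
37*C + V(7, -3) = 37*25 + 7*(-3) = 925 - 21 = 904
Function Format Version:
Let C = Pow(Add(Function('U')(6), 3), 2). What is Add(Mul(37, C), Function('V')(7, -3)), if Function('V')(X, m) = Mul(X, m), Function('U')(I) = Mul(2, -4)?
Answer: 904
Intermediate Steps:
Function('U')(I) = -8
C = 25 (C = Pow(Add(-8, 3), 2) = Pow(-5, 2) = 25)
Add(Mul(37, C), Function('V')(7, -3)) = Add(Mul(37, 25), Mul(7, -3)) = Add(925, -21) = 904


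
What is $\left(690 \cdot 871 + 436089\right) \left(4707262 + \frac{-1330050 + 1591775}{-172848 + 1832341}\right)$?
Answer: $\frac{8101317459906358389}{1659493} \approx 4.8818 \cdot 10^{12}$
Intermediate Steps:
$\left(690 \cdot 871 + 436089\right) \left(4707262 + \frac{-1330050 + 1591775}{-172848 + 1832341}\right) = \left(600990 + 436089\right) \left(4707262 + \frac{261725}{1659493}\right) = 1037079 \left(4707262 + 261725 \cdot \frac{1}{1659493}\right) = 1037079 \left(4707262 + \frac{261725}{1659493}\right) = 1037079 \cdot \frac{7811668599891}{1659493} = \frac{8101317459906358389}{1659493}$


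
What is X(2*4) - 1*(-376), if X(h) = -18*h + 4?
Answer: 236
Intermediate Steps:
X(h) = 4 - 18*h
X(2*4) - 1*(-376) = (4 - 36*4) - 1*(-376) = (4 - 18*8) + 376 = (4 - 144) + 376 = -140 + 376 = 236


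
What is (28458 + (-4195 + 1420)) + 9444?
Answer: 35127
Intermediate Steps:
(28458 + (-4195 + 1420)) + 9444 = (28458 - 2775) + 9444 = 25683 + 9444 = 35127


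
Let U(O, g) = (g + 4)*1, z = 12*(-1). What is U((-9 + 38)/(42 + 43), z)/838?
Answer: -4/419 ≈ -0.0095465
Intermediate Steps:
z = -12
U(O, g) = 4 + g (U(O, g) = (4 + g)*1 = 4 + g)
U((-9 + 38)/(42 + 43), z)/838 = (4 - 12)/838 = -8*1/838 = -4/419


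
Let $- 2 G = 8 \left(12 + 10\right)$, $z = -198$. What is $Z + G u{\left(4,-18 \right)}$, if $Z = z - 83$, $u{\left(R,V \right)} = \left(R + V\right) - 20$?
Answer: $2711$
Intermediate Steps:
$u{\left(R,V \right)} = -20 + R + V$
$Z = -281$ ($Z = -198 - 83 = -281$)
$G = -88$ ($G = - \frac{8 \left(12 + 10\right)}{2} = - \frac{8 \cdot 22}{2} = \left(- \frac{1}{2}\right) 176 = -88$)
$Z + G u{\left(4,-18 \right)} = -281 - 88 \left(-20 + 4 - 18\right) = -281 - -2992 = -281 + 2992 = 2711$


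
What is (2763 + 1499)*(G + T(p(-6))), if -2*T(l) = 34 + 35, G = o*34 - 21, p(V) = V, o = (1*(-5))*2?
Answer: -1685621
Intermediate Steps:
o = -10 (o = -5*2 = -10)
G = -361 (G = -10*34 - 21 = -340 - 21 = -361)
T(l) = -69/2 (T(l) = -(34 + 35)/2 = -1/2*69 = -69/2)
(2763 + 1499)*(G + T(p(-6))) = (2763 + 1499)*(-361 - 69/2) = 4262*(-791/2) = -1685621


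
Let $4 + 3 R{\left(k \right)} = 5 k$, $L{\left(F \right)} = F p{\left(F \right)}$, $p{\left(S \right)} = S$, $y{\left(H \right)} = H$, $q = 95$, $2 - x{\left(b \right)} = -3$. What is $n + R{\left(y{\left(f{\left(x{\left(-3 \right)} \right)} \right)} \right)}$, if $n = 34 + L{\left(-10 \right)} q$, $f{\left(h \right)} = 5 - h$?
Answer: $\frac{28598}{3} \approx 9532.7$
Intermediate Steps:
$x{\left(b \right)} = 5$ ($x{\left(b \right)} = 2 - -3 = 2 + 3 = 5$)
$L{\left(F \right)} = F^{2}$ ($L{\left(F \right)} = F F = F^{2}$)
$n = 9534$ ($n = 34 + \left(-10\right)^{2} \cdot 95 = 34 + 100 \cdot 95 = 34 + 9500 = 9534$)
$R{\left(k \right)} = - \frac{4}{3} + \frac{5 k}{3}$
$n + R{\left(y{\left(f{\left(x{\left(-3 \right)} \right)} \right)} \right)} = 9534 - \left(\frac{4}{3} - \frac{5 \left(5 - 5\right)}{3}\right) = 9534 + \left(- \frac{4}{3} + \frac{5}{3} \cdot 0\right) = 9534 + \left(- \frac{4}{3} + 0\right) = 9534 - \frac{4}{3} = \frac{28598}{3}$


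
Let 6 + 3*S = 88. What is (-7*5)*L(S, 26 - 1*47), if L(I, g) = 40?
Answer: -1400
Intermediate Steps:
S = 82/3 (S = -2 + (1/3)*88 = -2 + 88/3 = 82/3 ≈ 27.333)
(-7*5)*L(S, 26 - 1*47) = -7*5*40 = -35*40 = -1400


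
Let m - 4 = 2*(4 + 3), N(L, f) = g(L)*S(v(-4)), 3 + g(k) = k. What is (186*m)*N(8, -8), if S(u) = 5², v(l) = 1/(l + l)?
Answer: 418500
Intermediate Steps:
v(l) = 1/(2*l)
g(k) = -3 + k
S(u) = 25
N(L, f) = -75 + 25*L (N(L, f) = (-3 + L)*25 = -75 + 25*L)
m = 18 (m = 4 + 2*(4 + 3) = 4 + 2*7 = 4 + 14 = 18)
(186*m)*N(8, -8) = (186*18)*(-75 + 25*8) = 3348*(-75 + 200) = 3348*125 = 418500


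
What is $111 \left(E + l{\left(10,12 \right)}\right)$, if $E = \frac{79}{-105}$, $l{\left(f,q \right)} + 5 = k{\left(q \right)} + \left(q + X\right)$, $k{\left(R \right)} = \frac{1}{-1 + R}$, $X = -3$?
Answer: $\frac{142672}{385} \approx 370.58$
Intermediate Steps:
$l{\left(f,q \right)} = -8 + q + \frac{1}{-1 + q}$ ($l{\left(f,q \right)} = -5 + \left(\frac{1}{-1 + q} + \left(q - 3\right)\right) = -5 + \left(\frac{1}{-1 + q} + \left(-3 + q\right)\right) = -5 + \left(-3 + q + \frac{1}{-1 + q}\right) = -8 + q + \frac{1}{-1 + q}$)
$E = - \frac{79}{105}$ ($E = 79 \left(- \frac{1}{105}\right) = - \frac{79}{105} \approx -0.75238$)
$111 \left(E + l{\left(10,12 \right)}\right) = 111 \left(- \frac{79}{105} + \frac{1 + \left(-1 + 12\right) \left(-8 + 12\right)}{-1 + 12}\right) = 111 \left(- \frac{79}{105} + \frac{1 + 11 \cdot 4}{11}\right) = 111 \left(- \frac{79}{105} + \frac{1 + 44}{11}\right) = 111 \left(- \frac{79}{105} + \frac{1}{11} \cdot 45\right) = 111 \left(- \frac{79}{105} + \frac{45}{11}\right) = 111 \cdot \frac{3856}{1155} = \frac{142672}{385}$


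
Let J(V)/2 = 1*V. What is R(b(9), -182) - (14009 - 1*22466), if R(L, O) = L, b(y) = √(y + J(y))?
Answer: 8457 + 3*√3 ≈ 8462.2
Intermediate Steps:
J(V) = 2*V (J(V) = 2*(1*V) = 2*V)
b(y) = √3*√y (b(y) = √(y + 2*y) = √(3*y) = √3*√y)
R(b(9), -182) - (14009 - 1*22466) = √3*√9 - (14009 - 1*22466) = √3*3 - (14009 - 22466) = 3*√3 - 1*(-8457) = 3*√3 + 8457 = 8457 + 3*√3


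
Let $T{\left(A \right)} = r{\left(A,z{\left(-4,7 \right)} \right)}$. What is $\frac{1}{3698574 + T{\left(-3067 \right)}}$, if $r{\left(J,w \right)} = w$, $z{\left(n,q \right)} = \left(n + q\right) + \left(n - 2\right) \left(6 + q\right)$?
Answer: $\frac{1}{3698499} \approx 2.7038 \cdot 10^{-7}$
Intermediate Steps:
$z{\left(n,q \right)} = n + q + \left(-2 + n\right) \left(6 + q\right)$ ($z{\left(n,q \right)} = \left(n + q\right) + \left(-2 + n\right) \left(6 + q\right) = n + q + \left(-2 + n\right) \left(6 + q\right)$)
$T{\left(A \right)} = -75$ ($T{\left(A \right)} = -12 - 7 + 7 \left(-4\right) - 28 = -12 - 7 - 28 - 28 = -75$)
$\frac{1}{3698574 + T{\left(-3067 \right)}} = \frac{1}{3698574 - 75} = \frac{1}{3698499}$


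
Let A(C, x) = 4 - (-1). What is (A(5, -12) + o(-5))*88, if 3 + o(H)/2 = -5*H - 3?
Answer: 3784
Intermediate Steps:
A(C, x) = 5 (A(C, x) = 4 - 1*(-1) = 4 + 1 = 5)
o(H) = -12 - 10*H (o(H) = -6 + 2*(-5*H - 3) = -6 + 2*(-3 - 5*H) = -6 + (-6 - 10*H) = -12 - 10*H)
(A(5, -12) + o(-5))*88 = (5 + (-12 - 10*(-5)))*88 = (5 + (-12 + 50))*88 = (5 + 38)*88 = 43*88 = 3784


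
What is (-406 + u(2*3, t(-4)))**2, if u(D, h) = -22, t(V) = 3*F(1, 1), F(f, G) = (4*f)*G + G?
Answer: 183184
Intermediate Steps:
F(f, G) = G + 4*G*f (F(f, G) = 4*G*f + G = G + 4*G*f)
t(V) = 15 (t(V) = 3*(1*(1 + 4*1)) = 3*(1*(1 + 4)) = 3*(1*5) = 3*5 = 15)
(-406 + u(2*3, t(-4)))**2 = (-406 - 22)**2 = (-428)**2 = 183184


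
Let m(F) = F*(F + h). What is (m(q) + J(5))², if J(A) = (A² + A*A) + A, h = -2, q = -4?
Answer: 6241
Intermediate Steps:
m(F) = F*(-2 + F) (m(F) = F*(F - 2) = F*(-2 + F))
J(A) = A + 2*A² (J(A) = (A² + A²) + A = 2*A² + A = A + 2*A²)
(m(q) + J(5))² = (-4*(-2 - 4) + 5*(1 + 2*5))² = (-4*(-6) + 5*(1 + 10))² = (24 + 5*11)² = (24 + 55)² = 79² = 6241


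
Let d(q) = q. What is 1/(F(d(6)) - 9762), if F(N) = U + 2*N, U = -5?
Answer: -1/9755 ≈ -0.00010251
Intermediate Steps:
F(N) = -5 + 2*N
1/(F(d(6)) - 9762) = 1/((-5 + 2*6) - 9762) = 1/((-5 + 12) - 9762) = 1/(7 - 9762) = 1/(-9755) = -1/9755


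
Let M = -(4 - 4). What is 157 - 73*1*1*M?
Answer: 157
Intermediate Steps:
M = 0 (M = -1*0 = 0)
157 - 73*1*1*M = 157 - 73*1*1*0 = 157 - 73*0 = 157 + 0 = 157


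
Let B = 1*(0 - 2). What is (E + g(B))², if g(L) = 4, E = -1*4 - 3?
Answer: 9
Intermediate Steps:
E = -7 (E = -4 - 3 = -7)
B = -2 (B = 1*(-2) = -2)
(E + g(B))² = (-7 + 4)² = (-3)² = 9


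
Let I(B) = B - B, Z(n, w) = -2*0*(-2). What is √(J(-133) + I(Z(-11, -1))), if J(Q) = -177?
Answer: I*√177 ≈ 13.304*I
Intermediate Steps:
Z(n, w) = 0 (Z(n, w) = 0*(-2) = 0)
I(B) = 0
√(J(-133) + I(Z(-11, -1))) = √(-177 + 0) = √(-177) = I*√177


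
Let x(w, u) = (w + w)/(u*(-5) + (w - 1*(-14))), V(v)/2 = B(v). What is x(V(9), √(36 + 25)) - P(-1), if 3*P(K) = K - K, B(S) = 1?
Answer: -64/1269 - 20*√61/1269 ≈ -0.17353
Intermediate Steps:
P(K) = 0 (P(K) = (K - K)/3 = (⅓)*0 = 0)
V(v) = 2 (V(v) = 2*1 = 2)
x(w, u) = 2*w/(14 + w - 5*u) (x(w, u) = (2*w)/(-5*u + (w + 14)) = (2*w)/(-5*u + (14 + w)) = (2*w)/(14 + w - 5*u) = 2*w/(14 + w - 5*u))
x(V(9), √(36 + 25)) - P(-1) = 2*2/(14 + 2 - 5*√(36 + 25)) - 1*0 = 2*2/(14 + 2 - 5*√61) + 0 = 2*2/(16 - 5*√61) + 0 = 4/(16 - 5*√61) + 0 = 4/(16 - 5*√61)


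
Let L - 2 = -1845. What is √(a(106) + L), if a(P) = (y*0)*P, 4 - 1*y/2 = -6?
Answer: I*√1843 ≈ 42.93*I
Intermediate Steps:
L = -1843 (L = 2 - 1845 = -1843)
y = 20 (y = 8 - 2*(-6) = 8 + 12 = 20)
a(P) = 0 (a(P) = (20*0)*P = 0*P = 0)
√(a(106) + L) = √(0 - 1843) = √(-1843) = I*√1843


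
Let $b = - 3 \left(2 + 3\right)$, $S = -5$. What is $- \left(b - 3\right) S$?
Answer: $-90$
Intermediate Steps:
$b = -15$ ($b = \left(-3\right) 5 = -15$)
$- \left(b - 3\right) S = - \left(-15 - 3\right) \left(-5\right) = - \left(-18\right) \left(-5\right) = \left(-1\right) 90 = -90$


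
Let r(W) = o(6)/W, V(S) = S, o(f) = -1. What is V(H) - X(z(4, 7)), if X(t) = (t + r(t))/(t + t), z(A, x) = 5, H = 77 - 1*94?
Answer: -437/25 ≈ -17.480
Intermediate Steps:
H = -17 (H = 77 - 94 = -17)
r(W) = -1/W
X(t) = (t - 1/t)/(2*t) (X(t) = (t - 1/t)/(t + t) = (t - 1/t)/((2*t)) = (t - 1/t)*(1/(2*t)) = (t - 1/t)/(2*t))
V(H) - X(z(4, 7)) = -17 - (-1 + 5²)/(2*5²) = -17 - (-1 + 25)/(2*25) = -17 - 24/(2*25) = -17 - 1*12/25 = -17 - 12/25 = -437/25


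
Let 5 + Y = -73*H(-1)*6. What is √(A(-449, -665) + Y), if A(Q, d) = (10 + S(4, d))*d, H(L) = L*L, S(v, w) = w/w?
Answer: 3*I*√862 ≈ 88.079*I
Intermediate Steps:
S(v, w) = 1
H(L) = L²
Y = -443 (Y = -5 - 73*(-1)²*6 = -5 - 73*1*6 = -5 - 73*6 = -5 - 438 = -443)
A(Q, d) = 11*d (A(Q, d) = (10 + 1)*d = 11*d)
√(A(-449, -665) + Y) = √(11*(-665) - 443) = √(-7315 - 443) = √(-7758) = 3*I*√862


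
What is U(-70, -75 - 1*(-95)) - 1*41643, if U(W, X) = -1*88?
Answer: -41731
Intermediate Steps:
U(W, X) = -88
U(-70, -75 - 1*(-95)) - 1*41643 = -88 - 1*41643 = -88 - 41643 = -41731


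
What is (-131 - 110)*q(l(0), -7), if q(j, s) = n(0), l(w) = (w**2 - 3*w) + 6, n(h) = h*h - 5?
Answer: 1205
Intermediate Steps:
n(h) = -5 + h**2 (n(h) = h**2 - 5 = -5 + h**2)
l(w) = 6 + w**2 - 3*w
q(j, s) = -5 (q(j, s) = -5 + 0**2 = -5 + 0 = -5)
(-131 - 110)*q(l(0), -7) = (-131 - 110)*(-5) = -241*(-5) = 1205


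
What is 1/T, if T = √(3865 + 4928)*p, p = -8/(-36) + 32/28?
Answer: 21*√977/84022 ≈ 0.0078122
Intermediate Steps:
p = 86/63 (p = -8*(-1/36) + 32*(1/28) = 2/9 + 8/7 = 86/63 ≈ 1.3651)
T = 86*√977/21 (T = √(3865 + 4928)*(86/63) = √8793*(86/63) = (3*√977)*(86/63) = 86*√977/21 ≈ 128.00)
1/T = 1/(86*√977/21) = 21*√977/84022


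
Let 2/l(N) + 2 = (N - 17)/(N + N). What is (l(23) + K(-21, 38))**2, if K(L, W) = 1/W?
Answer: 2907025/2669956 ≈ 1.0888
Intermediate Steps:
l(N) = 2/(-2 + (-17 + N)/(2*N)) (l(N) = 2/(-2 + (N - 17)/(N + N)) = 2/(-2 + (-17 + N)/((2*N))) = 2/(-2 + (-17 + N)*(1/(2*N))) = 2/(-2 + (-17 + N)/(2*N)))
(l(23) + K(-21, 38))**2 = (-4*23/(17 + 3*23) + 1/38)**2 = (-4*23/(17 + 69) + 1/38)**2 = (-4*23/86 + 1/38)**2 = (-4*23*1/86 + 1/38)**2 = (-46/43 + 1/38)**2 = (-1705/1634)**2 = 2907025/2669956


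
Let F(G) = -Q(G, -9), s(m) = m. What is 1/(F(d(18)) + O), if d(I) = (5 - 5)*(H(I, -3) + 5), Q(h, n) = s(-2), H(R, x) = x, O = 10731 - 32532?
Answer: -1/21799 ≈ -4.5874e-5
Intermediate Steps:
O = -21801
Q(h, n) = -2
d(I) = 0 (d(I) = (5 - 5)*(-3 + 5) = 0*2 = 0)
F(G) = 2 (F(G) = -1*(-2) = 2)
1/(F(d(18)) + O) = 1/(2 - 21801) = 1/(-21799) = -1/21799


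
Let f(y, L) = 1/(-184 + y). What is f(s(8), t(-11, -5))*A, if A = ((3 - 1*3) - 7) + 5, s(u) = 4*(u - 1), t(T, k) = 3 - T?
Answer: 1/78 ≈ 0.012821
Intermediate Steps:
s(u) = -4 + 4*u (s(u) = 4*(-1 + u) = -4 + 4*u)
A = -2 (A = ((3 - 3) - 7) + 5 = (0 - 7) + 5 = -7 + 5 = -2)
f(s(8), t(-11, -5))*A = -2/(-184 + (-4 + 4*8)) = -2/(-184 + (-4 + 32)) = -2/(-184 + 28) = -2/(-156) = -1/156*(-2) = 1/78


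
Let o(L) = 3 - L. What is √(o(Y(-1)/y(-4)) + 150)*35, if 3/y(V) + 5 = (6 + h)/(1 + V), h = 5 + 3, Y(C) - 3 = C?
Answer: 35*√1435/3 ≈ 441.95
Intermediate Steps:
Y(C) = 3 + C
h = 8
y(V) = 3/(-5 + 14/(1 + V)) (y(V) = 3/(-5 + (6 + 8)/(1 + V)) = 3/(-5 + 14/(1 + V)))
√(o(Y(-1)/y(-4)) + 150)*35 = √((3 - (3 - 1)/(3*(1 - 4)/(9 - 5*(-4)))) + 150)*35 = √((3 - 2/(3*(-3)/(9 + 20))) + 150)*35 = √((3 - 2/(3*(-3)/29)) + 150)*35 = √((3 - 2/(3*(1/29)*(-3))) + 150)*35 = √((3 - 2/(-9/29)) + 150)*35 = √((3 - 2*(-29)/9) + 150)*35 = √((3 - 1*(-58/9)) + 150)*35 = √((3 + 58/9) + 150)*35 = √(85/9 + 150)*35 = √(1435/9)*35 = (√1435/3)*35 = 35*√1435/3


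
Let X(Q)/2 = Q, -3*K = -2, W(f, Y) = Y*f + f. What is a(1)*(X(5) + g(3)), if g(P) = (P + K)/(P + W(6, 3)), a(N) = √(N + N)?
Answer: 821*√2/81 ≈ 14.334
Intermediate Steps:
W(f, Y) = f + Y*f
K = ⅔ (K = -⅓*(-2) = ⅔ ≈ 0.66667)
a(N) = √2*√N (a(N) = √(2*N) = √2*√N)
X(Q) = 2*Q
g(P) = (⅔ + P)/(24 + P) (g(P) = (P + ⅔)/(P + 6*(1 + 3)) = (⅔ + P)/(P + 6*4) = (⅔ + P)/(P + 24) = (⅔ + P)/(24 + P))
a(1)*(X(5) + g(3)) = (√2*√1)*(2*5 + (⅔ + 3)/(24 + 3)) = (√2*1)*(10 + (11/3)/27) = √2*(10 + (1/27)*(11/3)) = √2*(10 + 11/81) = √2*(821/81) = 821*√2/81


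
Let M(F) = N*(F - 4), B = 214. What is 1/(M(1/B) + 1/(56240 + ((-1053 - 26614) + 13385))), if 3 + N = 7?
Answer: -4489506/71748073 ≈ -0.062573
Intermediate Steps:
N = 4 (N = -3 + 7 = 4)
M(F) = -16 + 4*F (M(F) = 4*(F - 4) = 4*(-4 + F) = -16 + 4*F)
1/(M(1/B) + 1/(56240 + ((-1053 - 26614) + 13385))) = 1/((-16 + 4/214) + 1/(56240 + ((-1053 - 26614) + 13385))) = 1/((-16 + 4*(1/214)) + 1/(56240 + (-27667 + 13385))) = 1/((-16 + 2/107) + 1/(56240 - 14282)) = 1/(-1710/107 + 1/41958) = 1/(-71748073/4489506) = -4489506/71748073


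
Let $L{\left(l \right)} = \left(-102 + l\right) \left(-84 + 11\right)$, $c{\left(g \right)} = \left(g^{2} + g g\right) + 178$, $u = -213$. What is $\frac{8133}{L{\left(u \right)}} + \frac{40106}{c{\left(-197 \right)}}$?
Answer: $\frac{86386241}{99384390} \approx 0.86921$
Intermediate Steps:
$c{\left(g \right)} = 178 + 2 g^{2}$ ($c{\left(g \right)} = \left(g^{2} + g^{2}\right) + 178 = 2 g^{2} + 178 = 178 + 2 g^{2}$)
$L{\left(l \right)} = 7446 - 73 l$ ($L{\left(l \right)} = \left(-102 + l\right) \left(-73\right) = 7446 - 73 l$)
$\frac{8133}{L{\left(u \right)}} + \frac{40106}{c{\left(-197 \right)}} = \frac{8133}{7446 - -15549} + \frac{40106}{178 + 2 \left(-197\right)^{2}} = \frac{8133}{7446 + 15549} + \frac{40106}{178 + 2 \cdot 38809} = \frac{8133}{22995} + \frac{40106}{178 + 77618} = 8133 \cdot \frac{1}{22995} + \frac{40106}{77796} = \frac{2711}{7665} + 40106 \cdot \frac{1}{77796} = \frac{2711}{7665} + \frac{20053}{38898} = \frac{86386241}{99384390}$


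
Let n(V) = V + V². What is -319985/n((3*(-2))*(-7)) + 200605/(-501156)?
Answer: -26787449215/150847956 ≈ -177.58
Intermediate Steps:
-319985/n((3*(-2))*(-7)) + 200605/(-501156) = -319985*1/(42*(1 + (3*(-2))*(-7))) + 200605/(-501156) = -319985*1/(42*(1 - 6*(-7))) + 200605*(-1/501156) = -319985*1/(42*(1 + 42)) - 200605/501156 = -319985/(42*43) - 200605/501156 = -319985/1806 - 200605/501156 = -26787449215/150847956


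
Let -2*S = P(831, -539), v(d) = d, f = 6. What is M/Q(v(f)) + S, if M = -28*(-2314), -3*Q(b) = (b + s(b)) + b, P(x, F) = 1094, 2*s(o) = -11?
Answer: -30451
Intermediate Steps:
s(o) = -11/2 (s(o) = (½)*(-11) = -11/2)
Q(b) = 11/6 - 2*b/3 (Q(b) = -((b - 11/2) + b)/3 = -((-11/2 + b) + b)/3 = -(-11/2 + 2*b)/3 = 11/6 - 2*b/3)
M = 64792
S = -547 (S = -½*1094 = -547)
M/Q(v(f)) + S = 64792/(11/6 - ⅔*6) - 547 = 64792/(11/6 - 4) - 547 = 64792/(-13/6) - 547 = 64792*(-6/13) - 547 = -29904 - 547 = -30451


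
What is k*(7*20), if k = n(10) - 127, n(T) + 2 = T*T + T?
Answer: -2660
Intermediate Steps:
n(T) = -2 + T + T² (n(T) = -2 + (T*T + T) = -2 + (T² + T) = -2 + (T + T²) = -2 + T + T²)
k = -19 (k = (-2 + 10 + 10²) - 127 = (-2 + 10 + 100) - 127 = 108 - 127 = -19)
k*(7*20) = -133*20 = -19*140 = -2660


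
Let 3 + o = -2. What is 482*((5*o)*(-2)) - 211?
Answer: 23889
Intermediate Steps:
o = -5 (o = -3 - 2 = -5)
482*((5*o)*(-2)) - 211 = 482*((5*(-5))*(-2)) - 211 = 482*(-25*(-2)) - 211 = 482*50 - 211 = 24100 - 211 = 23889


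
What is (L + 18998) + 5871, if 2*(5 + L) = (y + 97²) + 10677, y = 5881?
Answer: 75695/2 ≈ 37848.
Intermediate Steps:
L = 25957/2 (L = -5 + ((5881 + 97²) + 10677)/2 = -5 + ((5881 + 9409) + 10677)/2 = -5 + (15290 + 10677)/2 = -5 + (½)*25967 = -5 + 25967/2 = 25957/2 ≈ 12979.)
(L + 18998) + 5871 = (25957/2 + 18998) + 5871 = 63953/2 + 5871 = 75695/2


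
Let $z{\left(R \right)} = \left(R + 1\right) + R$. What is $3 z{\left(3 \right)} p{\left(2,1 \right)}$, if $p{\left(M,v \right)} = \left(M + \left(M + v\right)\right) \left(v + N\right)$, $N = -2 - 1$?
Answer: $-210$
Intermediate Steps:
$N = -3$ ($N = -2 - 1 = -3$)
$z{\left(R \right)} = 1 + 2 R$ ($z{\left(R \right)} = \left(1 + R\right) + R = 1 + 2 R$)
$p{\left(M,v \right)} = \left(-3 + v\right) \left(v + 2 M\right)$ ($p{\left(M,v \right)} = \left(M + \left(M + v\right)\right) \left(v - 3\right) = \left(v + 2 M\right) \left(-3 + v\right) = \left(-3 + v\right) \left(v + 2 M\right)$)
$3 z{\left(3 \right)} p{\left(2,1 \right)} = 3 \left(1 + 2 \cdot 3\right) \left(1^{2} - 12 - 3 + 2 \cdot 2 \cdot 1\right) = 3 \left(1 + 6\right) \left(1 - 12 - 3 + 4\right) = 3 \cdot 7 \left(-10\right) = 21 \left(-10\right) = -210$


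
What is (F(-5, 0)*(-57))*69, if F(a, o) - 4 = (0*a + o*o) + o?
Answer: -15732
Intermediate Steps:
F(a, o) = 4 + o + o**2 (F(a, o) = 4 + ((0*a + o*o) + o) = 4 + ((0 + o**2) + o) = 4 + (o**2 + o) = 4 + (o + o**2) = 4 + o + o**2)
(F(-5, 0)*(-57))*69 = ((4 + 0 + 0**2)*(-57))*69 = ((4 + 0 + 0)*(-57))*69 = (4*(-57))*69 = -228*69 = -15732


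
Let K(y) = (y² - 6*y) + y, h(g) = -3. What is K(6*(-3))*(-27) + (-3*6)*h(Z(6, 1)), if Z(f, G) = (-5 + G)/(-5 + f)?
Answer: -11124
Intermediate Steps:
Z(f, G) = (-5 + G)/(-5 + f)
K(y) = y² - 5*y
K(6*(-3))*(-27) + (-3*6)*h(Z(6, 1)) = ((6*(-3))*(-5 + 6*(-3)))*(-27) - 3*6*(-3) = -18*(-5 - 18)*(-27) - 18*(-3) = -18*(-23)*(-27) + 54 = 414*(-27) + 54 = -11178 + 54 = -11124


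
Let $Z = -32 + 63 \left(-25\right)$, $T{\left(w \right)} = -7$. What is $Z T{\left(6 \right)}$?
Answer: $11249$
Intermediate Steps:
$Z = -1607$ ($Z = -32 - 1575 = -1607$)
$Z T{\left(6 \right)} = \left(-1607\right) \left(-7\right) = 11249$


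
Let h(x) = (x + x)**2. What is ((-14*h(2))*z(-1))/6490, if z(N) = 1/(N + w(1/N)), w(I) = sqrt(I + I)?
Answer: 112/9735 + 112*I*sqrt(2)/9735 ≈ 0.011505 + 0.01627*I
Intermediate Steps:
w(I) = sqrt(2)*sqrt(I) (w(I) = sqrt(2*I) = sqrt(2)*sqrt(I))
h(x) = 4*x**2 (h(x) = (2*x)**2 = 4*x**2)
z(N) = 1/(N + sqrt(2)*sqrt(1/N))
((-14*h(2))*z(-1))/6490 = ((-56*2**2)/(-1 + sqrt(2)*sqrt(1/(-1))))/6490 = ((-56*4)/(-1 + sqrt(2)*sqrt(-1)))*(1/6490) = ((-14*16)/(-1 + sqrt(2)*I))*(1/6490) = -224/(-1 + I*sqrt(2))*(1/6490) = -112/(3245*(-1 + I*sqrt(2)))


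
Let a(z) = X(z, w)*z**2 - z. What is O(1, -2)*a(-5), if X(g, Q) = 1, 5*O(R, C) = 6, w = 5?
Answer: 36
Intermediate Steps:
O(R, C) = 6/5 (O(R, C) = (1/5)*6 = 6/5)
a(z) = z**2 - z (a(z) = 1*z**2 - z = z**2 - z)
O(1, -2)*a(-5) = 6*(-5*(-1 - 5))/5 = 6*(-5*(-6))/5 = (6/5)*30 = 36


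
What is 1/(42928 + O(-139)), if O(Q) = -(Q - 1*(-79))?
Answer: 1/42988 ≈ 2.3262e-5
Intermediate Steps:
O(Q) = -79 - Q (O(Q) = -(Q + 79) = -(79 + Q) = -79 - Q)
1/(42928 + O(-139)) = 1/(42928 + (-79 - 1*(-139))) = 1/(42928 + (-79 + 139)) = 1/(42928 + 60) = 1/42988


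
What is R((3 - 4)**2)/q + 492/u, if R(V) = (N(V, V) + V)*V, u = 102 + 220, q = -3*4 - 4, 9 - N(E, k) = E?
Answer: 2487/2576 ≈ 0.96545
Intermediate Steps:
N(E, k) = 9 - E
q = -16 (q = -12 - 4 = -16)
u = 322
R(V) = 9*V (R(V) = ((9 - V) + V)*V = 9*V)
R((3 - 4)**2)/q + 492/u = (9*(3 - 4)**2)/(-16) + 492/322 = (9*(-1)**2)*(-1/16) + 492*(1/322) = (9*1)*(-1/16) + 246/161 = 9*(-1/16) + 246/161 = -9/16 + 246/161 = 2487/2576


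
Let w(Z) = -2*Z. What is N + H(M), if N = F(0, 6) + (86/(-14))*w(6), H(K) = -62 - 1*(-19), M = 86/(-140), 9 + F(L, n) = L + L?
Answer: 152/7 ≈ 21.714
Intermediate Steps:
F(L, n) = -9 + 2*L (F(L, n) = -9 + (L + L) = -9 + 2*L)
M = -43/70 (M = 86*(-1/140) = -43/70 ≈ -0.61429)
H(K) = -43 (H(K) = -62 + 19 = -43)
N = 453/7 (N = (-9 + 2*0) + (86/(-14))*(-2*6) = (-9 + 0) + (86*(-1/14))*(-12) = -9 - 43/7*(-12) = -9 + 516/7 = 453/7 ≈ 64.714)
N + H(M) = 453/7 - 43 = 152/7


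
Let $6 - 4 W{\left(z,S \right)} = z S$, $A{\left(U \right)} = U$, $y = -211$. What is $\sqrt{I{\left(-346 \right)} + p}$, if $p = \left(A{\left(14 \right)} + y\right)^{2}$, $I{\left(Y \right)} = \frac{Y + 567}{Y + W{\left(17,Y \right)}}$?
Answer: $\frac{\sqrt{49205248530}}{1126} \approx 197.0$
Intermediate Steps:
$W{\left(z,S \right)} = \frac{3}{2} - \frac{S z}{4}$ ($W{\left(z,S \right)} = \frac{3}{2} - \frac{z S}{4} = \frac{3}{2} - \frac{S z}{4}$)
$I{\left(Y \right)} = \frac{567 + Y}{\frac{3}{2} - \frac{13 Y}{4}}$ ($I{\left(Y \right)} = \frac{Y + 567}{Y - \left(- \frac{3}{2} + \frac{1}{4} Y 17\right)} = \frac{567 + Y}{Y - \left(- \frac{3}{2} + \frac{17 Y}{4}\right)} = \frac{567 + Y}{\frac{3}{2} - \frac{13 Y}{4}}$)
$p = 38809$ ($p = \left(14 - 211\right)^{2} = \left(-197\right)^{2} = 38809$)
$\sqrt{I{\left(-346 \right)} + p} = \sqrt{\frac{4 \left(567 - 346\right)}{6 - -4498} + 38809} = \sqrt{4 \frac{1}{6 + 4498} \cdot 221 + 38809} = \sqrt{4 \cdot \frac{1}{4504} \cdot 221 + 38809} = \sqrt{\frac{221}{1126} + 38809} = \sqrt{\frac{43699155}{1126}} = \frac{\sqrt{49205248530}}{1126}$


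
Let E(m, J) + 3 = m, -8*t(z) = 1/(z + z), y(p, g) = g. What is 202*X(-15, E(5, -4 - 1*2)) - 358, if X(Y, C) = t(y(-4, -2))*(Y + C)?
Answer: -7041/16 ≈ -440.06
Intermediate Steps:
t(z) = -1/(16*z) (t(z) = -1/(8*(z + z)) = -1/(2*z)/8 = -1/(16*z))
E(m, J) = -3 + m
X(Y, C) = C/32 + Y/32 (X(Y, C) = (-1/16/(-2))*(Y + C) = (-1/16*(-1/2))*(C + Y) = (C + Y)/32 = C/32 + Y/32)
202*X(-15, E(5, -4 - 1*2)) - 358 = 202*((-3 + 5)/32 + (1/32)*(-15)) - 358 = 202*((1/32)*2 - 15/32) - 358 = 202*(1/16 - 15/32) - 358 = 202*(-13/32) - 358 = -1313/16 - 358 = -7041/16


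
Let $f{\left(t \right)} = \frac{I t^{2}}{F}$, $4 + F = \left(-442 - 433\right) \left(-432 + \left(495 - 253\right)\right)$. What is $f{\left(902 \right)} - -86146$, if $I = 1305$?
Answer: $\frac{7691590568}{83123} \approx 92533.0$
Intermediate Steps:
$F = 166246$ ($F = -4 + \left(-442 - 433\right) \left(-432 + \left(495 - 253\right)\right) = -4 + \left(-442 - 433\right) \left(-432 + 242\right) = -4 - -166250 = -4 + 166250 = 166246$)
$f{\left(t \right)} = \frac{1305 t^{2}}{166246}$
$f{\left(902 \right)} - -86146 = \frac{1305 \cdot 902^{2}}{166246} - -86146 = \frac{1305}{166246} \cdot 813604 + \left(86604 - 458\right) = \frac{530876610}{83123} + 86146 = \frac{7691590568}{83123}$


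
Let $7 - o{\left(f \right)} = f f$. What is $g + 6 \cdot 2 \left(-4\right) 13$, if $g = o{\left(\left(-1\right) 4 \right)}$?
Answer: $-633$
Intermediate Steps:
$o{\left(f \right)} = 7 - f^{2}$ ($o{\left(f \right)} = 7 - f f = 7 - f^{2}$)
$g = -9$ ($g = 7 - \left(\left(-1\right) 4\right)^{2} = 7 - \left(-4\right)^{2} = 7 - 16 = -9$)
$g + 6 \cdot 2 \left(-4\right) 13 = -9 + 6 \cdot 2 \left(-4\right) 13 = -9 + 12 \left(-4\right) 13 = -9 - 624 = -633$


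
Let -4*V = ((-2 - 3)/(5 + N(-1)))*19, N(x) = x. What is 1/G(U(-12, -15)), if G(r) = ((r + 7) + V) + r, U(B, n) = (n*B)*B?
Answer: -16/68913 ≈ -0.00023218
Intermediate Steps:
V = 95/16 (V = -(-2 - 3)/(5 - 1)*19/4 = -(-5/4)*19/4 = -(-5*¼)*19/4 = -(-5)*19/16 = -¼*(-95/4) = 95/16 ≈ 5.9375)
U(B, n) = n*B² (U(B, n) = (B*n)*B = n*B²)
G(r) = 207/16 + 2*r (G(r) = ((r + 7) + 95/16) + r = ((7 + r) + 95/16) + r = (207/16 + r) + r = 207/16 + 2*r)
1/G(U(-12, -15)) = 1/(207/16 + 2*(-15*(-12)²)) = 1/(207/16 + 2*(-15*144)) = 1/(207/16 + 2*(-2160)) = 1/(207/16 - 4320) = 1/(-68913/16) = -16/68913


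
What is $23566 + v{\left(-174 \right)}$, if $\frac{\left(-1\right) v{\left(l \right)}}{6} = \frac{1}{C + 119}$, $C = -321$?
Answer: $\frac{2380169}{101} \approx 23566.0$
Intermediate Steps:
$v{\left(l \right)} = \frac{3}{101}$ ($v{\left(l \right)} = - \frac{6}{-321 + 119} = - \frac{6}{-202} = \left(-6\right) \left(- \frac{1}{202}\right) = \frac{3}{101}$)
$23566 + v{\left(-174 \right)} = 23566 + \frac{3}{101} = \frac{2380169}{101}$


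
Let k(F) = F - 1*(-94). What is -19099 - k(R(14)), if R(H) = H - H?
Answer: -19193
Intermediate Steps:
R(H) = 0
k(F) = 94 + F (k(F) = F + 94 = 94 + F)
-19099 - k(R(14)) = -19099 - (94 + 0) = -19099 - 1*94 = -19099 - 94 = -19193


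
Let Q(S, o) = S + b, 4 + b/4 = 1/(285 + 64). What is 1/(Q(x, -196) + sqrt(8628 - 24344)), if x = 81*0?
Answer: -486855/486340229 - 121801*I*sqrt(3929)/972680458 ≈ -0.0010011 - 0.0078491*I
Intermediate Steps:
b = -5580/349 (b = -16 + 4/(285 + 64) = -16 + 4/349 = -5580/349 ≈ -15.989)
x = 0
Q(S, o) = -5580/349 + S (Q(S, o) = S - 5580/349 = -5580/349 + S)
1/(Q(x, -196) + sqrt(8628 - 24344)) = 1/((-5580/349 + 0) + sqrt(8628 - 24344)) = 1/(-5580/349 + sqrt(-15716)) = 1/(-5580/349 + 2*I*sqrt(3929))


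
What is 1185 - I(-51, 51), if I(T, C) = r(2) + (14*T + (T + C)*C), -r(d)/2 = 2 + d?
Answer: 1907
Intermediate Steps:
r(d) = -4 - 2*d (r(d) = -2*(2 + d) = -4 - 2*d)
I(T, C) = -8 + 14*T + C*(C + T) (I(T, C) = (-4 - 2*2) + (14*T + (T + C)*C) = (-4 - 4) + (14*T + (C + T)*C) = -8 + (14*T + C*(C + T)) = -8 + 14*T + C*(C + T))
1185 - I(-51, 51) = 1185 - (-8 + 51**2 + 14*(-51) + 51*(-51)) = 1185 - (-8 + 2601 - 714 - 2601) = 1185 - 1*(-722) = 1185 + 722 = 1907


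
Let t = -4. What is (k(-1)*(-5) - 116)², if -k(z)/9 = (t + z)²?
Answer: 1018081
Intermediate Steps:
k(z) = -9*(-4 + z)²
(k(-1)*(-5) - 116)² = (-9*(-4 - 1)²*(-5) - 116)² = (-9*(-5)²*(-5) - 116)² = (-9*25*(-5) - 116)² = (-225*(-5) - 116)² = (1125 - 116)² = 1009² = 1018081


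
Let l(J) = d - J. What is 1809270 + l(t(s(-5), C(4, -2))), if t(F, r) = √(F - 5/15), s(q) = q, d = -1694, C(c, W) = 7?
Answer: 1807576 - 4*I*√3/3 ≈ 1.8076e+6 - 2.3094*I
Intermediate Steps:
t(F, r) = √(-⅓ + F) (t(F, r) = √(F - 5*1/15) = √(F - ⅓) = √(-⅓ + F))
l(J) = -1694 - J
1809270 + l(t(s(-5), C(4, -2))) = 1809270 + (-1694 - √(-3 + 9*(-5))/3) = 1809270 + (-1694 - √(-3 - 45)/3) = 1809270 + (-1694 - √(-48)/3) = 1809270 + (-1694 - 4*I*√3/3) = 1807576 - 4*I*√3/3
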